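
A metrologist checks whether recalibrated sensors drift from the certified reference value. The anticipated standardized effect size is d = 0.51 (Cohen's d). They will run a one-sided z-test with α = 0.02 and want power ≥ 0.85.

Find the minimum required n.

For power 0.85 need Φ(δ − z_{0.02}) = 0.85, so δ = z_{0.02} + z_{0.15} = 2.054 + 1.036 = 3.090.
δ = d·√n ⇒ n = (δ/d)² = (3.090 / 0.51)² = 36.71.
Rounding up, n = 37.

n = 37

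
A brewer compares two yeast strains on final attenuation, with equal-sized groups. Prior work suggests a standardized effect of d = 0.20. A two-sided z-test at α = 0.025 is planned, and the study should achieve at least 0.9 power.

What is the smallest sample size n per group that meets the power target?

Set Φ(δ − 2.241) = 0.9; then δ − 2.241 = Φ⁻¹(0.9) = 1.282, giving δ = 3.523.
(Ignoring the negligible lower-tail rejection probability gives the usual closed-form inversion.)
δ = d·√(n/2) ⇒ n = 2(δ/d)² = 2 × (3.523 / 0.20)² = 620.56.
Round up to the next whole unit.

n = 621 per group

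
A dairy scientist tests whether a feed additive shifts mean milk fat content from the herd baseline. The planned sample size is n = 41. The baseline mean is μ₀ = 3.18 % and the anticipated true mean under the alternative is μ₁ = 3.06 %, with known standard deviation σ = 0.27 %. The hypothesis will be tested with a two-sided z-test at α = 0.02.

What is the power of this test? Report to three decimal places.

Standardized effect: d = |μ₁ − μ₀| / σ = |3.06 − 3.18| / 0.27 = 0.4444
Noncentrality parameter: δ = d·√n = 0.4444 × √41 = 2.8458
Two-sided α = 0.02 → critical value z_{0.01} = 2.326.
Power = Φ(δ − 2.326) + Φ(−δ − 2.326) = Φ(0.519) + Φ(-5.172) = 0.6983 + 0.0000 = 0.6983.

Power ≈ 0.698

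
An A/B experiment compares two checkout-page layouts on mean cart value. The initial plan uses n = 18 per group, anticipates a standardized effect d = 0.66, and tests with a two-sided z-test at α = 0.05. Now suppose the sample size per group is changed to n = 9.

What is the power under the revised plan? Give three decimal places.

With n = 9 per group: δ = d·√(n/2) = 0.66 × √(9/2) = 1.4001. Critical value z_{0.025} = 1.960.
Revised power = Φ(δ − 1.960) + Φ(−δ − 1.960) = Φ(-0.560) + Φ(-3.360) = 0.2878 + 0.0004 = 0.2882.

Power ≈ 0.288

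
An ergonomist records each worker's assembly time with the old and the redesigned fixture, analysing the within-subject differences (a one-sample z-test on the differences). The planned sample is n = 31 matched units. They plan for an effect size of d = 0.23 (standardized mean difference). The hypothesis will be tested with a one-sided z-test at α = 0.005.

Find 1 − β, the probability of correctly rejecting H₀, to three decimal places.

Power ≈ 0.098

Noncentrality parameter: δ = d·√n = 0.23 × √31 = 1.2806
Critical value for a one-sided test at α = 0.005: z_α = 2.576.
Power = Φ(δ − 2.576) = Φ(-1.295) = 0.0976.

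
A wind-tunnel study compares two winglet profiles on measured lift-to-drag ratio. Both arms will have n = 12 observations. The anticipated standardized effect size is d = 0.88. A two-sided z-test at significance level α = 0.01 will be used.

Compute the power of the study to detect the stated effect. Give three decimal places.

Power ≈ 0.337

Noncentrality parameter: δ = d·√(n/2) = 0.88 × √(12/2) = 2.1556
Two-sided α = 0.01 → critical value z_{0.005} = 2.576.
Power = Φ(δ − 2.576) + Φ(−δ − 2.576) = Φ(-0.420) + Φ(-4.731) = 0.3371 + 0.0000 = 0.3371.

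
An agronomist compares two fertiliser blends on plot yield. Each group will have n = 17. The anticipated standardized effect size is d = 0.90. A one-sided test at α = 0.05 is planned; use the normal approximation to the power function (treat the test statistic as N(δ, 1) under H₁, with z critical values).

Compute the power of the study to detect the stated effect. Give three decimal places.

Power ≈ 0.836

Noncentrality parameter: δ = d·√(n/2) = 0.90 × √(17/2) = 2.6239
One-sided α = 0.05 → critical value z_{0.05} = 1.645.
Power = P(Z > 1.645 − δ) = Φ(0.979) = 0.8362.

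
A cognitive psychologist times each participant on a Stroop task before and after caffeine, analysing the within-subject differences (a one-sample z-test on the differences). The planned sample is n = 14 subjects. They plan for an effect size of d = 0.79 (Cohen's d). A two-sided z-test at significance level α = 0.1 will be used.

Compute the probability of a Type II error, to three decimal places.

Noncentrality parameter: δ = d·√n = 0.79 × √14 = 2.9559
Two-sided α = 0.1 → critical value z_{0.05} = 1.645.
Power = Φ(δ − 1.645) + Φ(−δ − 1.645) = Φ(1.311) + Φ(-4.601) = 0.9051 + 0.0000 = 0.9051.
Type II error: β = 1 − power = 1 − 0.9051 = 0.0949.

β ≈ 0.095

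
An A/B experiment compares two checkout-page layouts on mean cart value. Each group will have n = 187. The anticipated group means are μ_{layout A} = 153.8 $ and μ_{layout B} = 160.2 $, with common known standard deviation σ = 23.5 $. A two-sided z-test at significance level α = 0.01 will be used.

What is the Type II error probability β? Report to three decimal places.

β ≈ 0.477

Standardized effect: d = |μ_{layout A} − μ_{layout B}| / σ = |153.8 − 160.2| / 23.5 = 0.2723
Noncentrality parameter: δ = d·√(n/2) = 0.2723 × √(187/2) = 2.6334
Two-sided α = 0.01 → critical value z_{0.005} = 2.576.
Power = Φ(δ − 2.576) + Φ(−δ − 2.576) = Φ(0.058) + Φ(-5.209) = 0.5230 + 0.0000 = 0.5230.
Type II error: β = 1 − power = 1 − 0.5230 = 0.4770.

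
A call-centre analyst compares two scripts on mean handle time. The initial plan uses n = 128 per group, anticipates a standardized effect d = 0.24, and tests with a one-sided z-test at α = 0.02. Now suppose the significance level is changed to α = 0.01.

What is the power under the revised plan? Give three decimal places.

Power ≈ 0.342

δ = d·√(n/2) = 0.24 × √(128/2) = 1.9200 (unchanged). New critical value: z_{0.01} = 2.326.
Revised power = P(Z > 2.326 − δ) = Φ(-0.406) = 0.3422.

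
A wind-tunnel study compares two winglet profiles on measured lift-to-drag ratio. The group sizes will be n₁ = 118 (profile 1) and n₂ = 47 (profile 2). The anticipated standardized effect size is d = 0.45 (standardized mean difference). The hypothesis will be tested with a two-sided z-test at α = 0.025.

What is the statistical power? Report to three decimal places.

Power ≈ 0.643

Noncentrality parameter: δ = d / √(1/n₁ + 1/n₂) = 0.45 / √(1/118 + 1/47) = 2.6089
Critical value for a two-sided test at α = 0.025: z_{α/2} = 2.241.
Power = Φ(δ − 2.241) + Φ(−δ − 2.241) = Φ(0.368) + Φ(-4.850) = 0.6434 + 0.0000 = 0.6434.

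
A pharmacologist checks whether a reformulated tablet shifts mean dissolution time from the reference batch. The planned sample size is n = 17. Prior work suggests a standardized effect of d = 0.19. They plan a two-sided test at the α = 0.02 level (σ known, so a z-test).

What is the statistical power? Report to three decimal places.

Power ≈ 0.062

Noncentrality parameter: δ = d·√n = 0.19 × √17 = 0.7834
Critical value for a two-sided test at α = 0.02: z_{α/2} = 2.326.
Power = Φ(δ − 2.326) + Φ(−δ − 2.326) = Φ(-1.543) + Φ(-3.110) = 0.0614 + 0.0009 = 0.0624.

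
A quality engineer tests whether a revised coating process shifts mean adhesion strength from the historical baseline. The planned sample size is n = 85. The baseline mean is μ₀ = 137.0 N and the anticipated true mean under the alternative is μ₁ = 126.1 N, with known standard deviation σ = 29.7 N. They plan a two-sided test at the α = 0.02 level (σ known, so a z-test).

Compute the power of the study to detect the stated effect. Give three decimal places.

Standardized effect: d = |μ₁ − μ₀| / σ = |126.1 − 137.0| / 29.7 = 0.3670
Noncentrality parameter: δ = d·√n = 0.3670 × √85 = 3.3836
Critical value for a two-sided test at α = 0.02: z_{α/2} = 2.326.
Power = Φ(δ − 2.326) + Φ(−δ − 2.326) = Φ(1.057) + Φ(-5.710) = 0.8548 + 0.0000 = 0.8548.

Power ≈ 0.855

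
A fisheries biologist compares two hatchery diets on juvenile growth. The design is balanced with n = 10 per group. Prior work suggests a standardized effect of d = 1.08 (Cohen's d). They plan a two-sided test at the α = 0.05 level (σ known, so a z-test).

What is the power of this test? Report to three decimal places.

Noncentrality parameter: δ = d·√(n/2) = 1.08 × √(10/2) = 2.4150
Two-sided α = 0.05 → critical value z_{0.025} = 1.960.
Power = Φ(δ − 1.960) + Φ(−δ − 1.960) = Φ(0.455) + Φ(-4.375) = 0.6754 + 0.0000 = 0.6754.

Power ≈ 0.675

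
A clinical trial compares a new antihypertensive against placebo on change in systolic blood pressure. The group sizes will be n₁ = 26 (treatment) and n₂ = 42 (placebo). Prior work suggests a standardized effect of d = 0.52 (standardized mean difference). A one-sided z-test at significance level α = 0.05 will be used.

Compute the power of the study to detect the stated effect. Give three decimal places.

Noncentrality parameter: λ = d / √(1/n₁ + 1/n₂) = 0.52 / √(1/26 + 1/42) = 2.0838
Critical value for a one-sided test at α = 0.05: z_α = 1.645.
Power = Φ(λ − 1.645) = Φ(0.439) = 0.6697.

Power ≈ 0.670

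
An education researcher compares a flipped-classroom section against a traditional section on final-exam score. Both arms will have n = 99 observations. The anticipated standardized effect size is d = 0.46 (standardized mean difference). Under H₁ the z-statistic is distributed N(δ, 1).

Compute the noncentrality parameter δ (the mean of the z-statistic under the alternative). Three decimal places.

δ = d·√(n/2) = 0.46 × √(99/2) = 3.2364

δ ≈ 3.236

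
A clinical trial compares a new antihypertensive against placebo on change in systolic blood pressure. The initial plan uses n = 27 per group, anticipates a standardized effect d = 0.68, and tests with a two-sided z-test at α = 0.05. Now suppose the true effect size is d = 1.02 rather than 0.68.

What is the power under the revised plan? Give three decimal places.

With d = 1.02: δ = d·√(n/2) = 1.02 × √(27/2) = 3.7477. Critical value z_{0.025} = 1.960.
Revised power = Φ(δ − 1.960) + Φ(−δ − 1.960) = Φ(1.788) + Φ(-5.708) = 0.9631 + 0.0000 = 0.9631.

Power ≈ 0.963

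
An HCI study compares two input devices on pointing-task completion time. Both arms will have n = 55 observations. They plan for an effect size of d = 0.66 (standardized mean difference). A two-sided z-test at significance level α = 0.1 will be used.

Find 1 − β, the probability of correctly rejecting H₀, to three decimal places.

Noncentrality parameter: δ = d·√(n/2) = 0.66 × √(55/2) = 3.4611
Two-sided α = 0.1 → critical value z_{0.05} = 1.645.
Power = Φ(δ − 1.645) + Φ(−δ − 1.645) = Φ(1.816) + Φ(-5.106) = 0.9653 + 0.0000 = 0.9653.

Power ≈ 0.965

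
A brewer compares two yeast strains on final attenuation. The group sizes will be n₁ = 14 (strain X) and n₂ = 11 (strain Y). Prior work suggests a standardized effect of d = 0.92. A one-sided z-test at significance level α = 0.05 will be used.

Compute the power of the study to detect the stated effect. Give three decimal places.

Noncentrality parameter: δ = d / √(1/n₁ + 1/n₂) = 0.92 / √(1/14 + 1/11) = 2.2834
One-sided α = 0.05 → critical value z_{0.05} = 1.645.
Power = Φ(δ − 1.645) = Φ(0.639) = 0.7384.

Power ≈ 0.738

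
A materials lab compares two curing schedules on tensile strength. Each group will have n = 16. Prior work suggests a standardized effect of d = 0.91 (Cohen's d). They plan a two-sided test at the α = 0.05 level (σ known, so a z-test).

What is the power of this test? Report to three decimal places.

Power ≈ 0.730

Noncentrality parameter: δ = d·√(n/2) = 0.91 × √(16/2) = 2.5739
Two-sided α = 0.05 → critical value z_{0.025} = 1.960.
Power = Φ(δ − 1.960) + Φ(−δ − 1.960) = Φ(0.614) + Φ(-4.534) = 0.7304 + 0.0000 = 0.7304.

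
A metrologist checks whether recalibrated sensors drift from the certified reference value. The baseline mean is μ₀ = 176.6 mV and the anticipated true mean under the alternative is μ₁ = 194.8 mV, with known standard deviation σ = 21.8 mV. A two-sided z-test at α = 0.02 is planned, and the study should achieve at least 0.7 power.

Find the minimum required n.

n = 12

Standardized effect: d = |μ₁ − μ₀| / σ = |194.8 − 176.6| / 21.8 = 0.8349
Set Φ(δ − 2.326) = 0.7; then δ − 2.326 = Φ⁻¹(0.7) = 0.524, giving δ = 2.851.
(Ignoring the negligible lower-tail rejection probability gives the usual closed-form inversion.)
δ = d·√n ⇒ n = (δ/d)² = (2.851 / 0.8349)² = 11.66.
Round up to the next whole unit.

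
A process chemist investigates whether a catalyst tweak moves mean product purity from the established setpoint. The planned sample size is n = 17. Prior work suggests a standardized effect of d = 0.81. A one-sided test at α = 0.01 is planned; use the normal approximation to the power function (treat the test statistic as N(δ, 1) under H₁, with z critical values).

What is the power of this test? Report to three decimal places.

Noncentrality parameter: λ = d·√n = 0.81 × √17 = 3.3397
Critical value for a one-sided test at α = 0.01: z_α = 2.326.
Power = Φ(λ − 2.326) = Φ(1.013) = 0.8446.

Power ≈ 0.845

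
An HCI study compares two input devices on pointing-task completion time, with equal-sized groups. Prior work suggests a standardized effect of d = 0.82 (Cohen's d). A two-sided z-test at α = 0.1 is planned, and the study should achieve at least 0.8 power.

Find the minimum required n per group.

For power 0.8 need Φ(δ − z_{0.05}) = 0.8, so δ = z_{0.05} + z_{0.20} = 1.645 + 0.842 = 2.486.
(Ignoring the negligible lower-tail rejection probability gives the usual closed-form inversion.)
δ = d·√(n/2) ⇒ n = 2(δ/d)² = 2 × (2.486 / 0.82)² = 18.39.
Rounding up, n = 19 per group.

n = 19 per group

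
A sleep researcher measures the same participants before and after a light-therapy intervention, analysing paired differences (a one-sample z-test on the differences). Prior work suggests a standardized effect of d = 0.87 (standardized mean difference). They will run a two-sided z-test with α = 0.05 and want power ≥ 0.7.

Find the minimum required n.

Set Φ(δ − 1.960) = 0.7; then δ − 1.960 = Φ⁻¹(0.7) = 0.524, giving δ = 2.484.
(The Φ(−δ − z_{α/2}) term is vanishingly small for δ > 0 and is dropped in the standard sample-size formula.)
δ = d·√n ⇒ n = (δ/d)² = (2.484 / 0.87)² = 8.15.
Rounding up, n = 9.

n = 9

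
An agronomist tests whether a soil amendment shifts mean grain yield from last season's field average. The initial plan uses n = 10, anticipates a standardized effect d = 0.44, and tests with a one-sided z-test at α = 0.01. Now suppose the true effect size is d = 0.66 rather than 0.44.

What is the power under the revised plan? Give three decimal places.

With d = 0.66: δ = d·√n = 0.66 × √10 = 2.0871. Critical value z_{0.01} = 2.326.
Revised power = Φ(δ − 2.326) = Φ(-0.239) = 0.4055.

Power ≈ 0.405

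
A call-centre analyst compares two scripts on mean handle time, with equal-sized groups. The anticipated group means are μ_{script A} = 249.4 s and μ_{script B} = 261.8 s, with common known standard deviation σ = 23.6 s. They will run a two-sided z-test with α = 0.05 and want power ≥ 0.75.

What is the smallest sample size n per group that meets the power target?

n = 51 per group

Standardized effect: d = |μ_{script A} − μ_{script B}| / σ = |249.4 − 261.8| / 23.6 = 0.5254
Set Φ(δ − 1.960) = 0.75; then δ − 1.960 = Φ⁻¹(0.75) = 0.674, giving δ = 2.634.
(Ignoring the negligible lower-tail rejection probability gives the usual closed-form inversion.)
δ = d·√(n/2) ⇒ n = 2(δ/d)² = 2 × (2.634 / 0.5254)² = 50.28.
Round up to the next whole unit.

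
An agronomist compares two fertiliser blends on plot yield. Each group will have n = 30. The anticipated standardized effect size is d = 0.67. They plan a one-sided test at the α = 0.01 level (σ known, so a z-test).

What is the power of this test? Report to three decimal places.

Power ≈ 0.606

Noncentrality parameter: δ = d·√(n/2) = 0.67 × √(30/2) = 2.5949
Critical value for a one-sided test at α = 0.01: z_α = 2.326.
Power = P(Z > 2.326 − δ) = Φ(0.269) = 0.6059.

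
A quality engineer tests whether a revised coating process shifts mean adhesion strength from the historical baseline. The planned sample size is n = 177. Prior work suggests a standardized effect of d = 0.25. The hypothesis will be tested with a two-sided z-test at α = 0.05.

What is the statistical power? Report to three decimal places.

Noncentrality parameter: δ = d·√n = 0.25 × √177 = 3.3260
Two-sided α = 0.05 → critical value z_{0.025} = 1.960.
Power = Φ(δ − 1.960) + Φ(−δ − 1.960) = Φ(1.366) + Φ(-5.286) = 0.9140 + 0.0000 = 0.9140.

Power ≈ 0.914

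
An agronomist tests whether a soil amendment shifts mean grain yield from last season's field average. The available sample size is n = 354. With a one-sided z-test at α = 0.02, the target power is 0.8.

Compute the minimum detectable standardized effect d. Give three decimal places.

d ≈ 0.154

Need Φ(δ − 2.054) = 0.8, so δ = 2.054 + 0.842 = 2.895.
δ = d·√n ⇒ d = δ/√n = 2.895/√354 = 0.1539.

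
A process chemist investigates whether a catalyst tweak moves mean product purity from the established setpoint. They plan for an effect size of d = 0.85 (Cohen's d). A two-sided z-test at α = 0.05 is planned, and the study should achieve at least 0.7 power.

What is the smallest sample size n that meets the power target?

n = 9

Set Φ(δ − 1.960) = 0.7; then δ − 1.960 = Φ⁻¹(0.7) = 0.524, giving δ = 2.484.
(For δ > 0 the lower-tail rejection region contributes negligibly to power, so the one-term inversion is standard.)
δ = d·√n ⇒ n = (δ/d)² = (2.484 / 0.85)² = 8.54.
Rounding up, n = 9.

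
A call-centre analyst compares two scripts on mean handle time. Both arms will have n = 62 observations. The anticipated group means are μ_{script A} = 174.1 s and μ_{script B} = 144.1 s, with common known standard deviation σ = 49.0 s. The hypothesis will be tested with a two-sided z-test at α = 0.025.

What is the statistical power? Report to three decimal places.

Power ≈ 0.878

Standardized effect: d = |μ_{script A} − μ_{script B}| / σ = |174.1 − 144.1| / 49.0 = 0.6122
Noncentrality parameter: δ = d·√(n/2) = 0.6122 × √(62/2) = 3.4088
Two-sided α = 0.025 → critical value z_{0.0125} = 2.241.
Power = Φ(δ − 2.241) + Φ(−δ − 2.241) = Φ(1.167) + Φ(-5.650) = 0.8785 + 0.0000 = 0.8785.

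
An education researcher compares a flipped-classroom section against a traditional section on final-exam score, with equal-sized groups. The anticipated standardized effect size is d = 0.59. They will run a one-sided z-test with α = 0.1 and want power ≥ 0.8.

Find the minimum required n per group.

n = 26 per group

Set Φ(δ − 1.282) = 0.8; then δ − 1.282 = Φ⁻¹(0.8) = 0.842, giving δ = 2.123.
δ = d·√(n/2) ⇒ n = 2(δ/d)² = 2 × (2.123 / 0.59)² = 25.90.
Rounding up, n = 26 per group.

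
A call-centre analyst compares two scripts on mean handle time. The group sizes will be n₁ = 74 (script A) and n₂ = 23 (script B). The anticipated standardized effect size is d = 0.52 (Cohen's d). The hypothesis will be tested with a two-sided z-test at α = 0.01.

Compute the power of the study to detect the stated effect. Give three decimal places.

Noncentrality parameter: δ = d / √(1/n₁ + 1/n₂) = 0.52 / √(1/74 + 1/23) = 2.1782
Critical value for a two-sided test at α = 0.01: z_{α/2} = 2.576.
Power = Φ(δ − 2.576) + Φ(−δ − 2.576) = Φ(-0.398) + Φ(-4.754) = 0.3455 + 0.0000 = 0.3455.

Power ≈ 0.345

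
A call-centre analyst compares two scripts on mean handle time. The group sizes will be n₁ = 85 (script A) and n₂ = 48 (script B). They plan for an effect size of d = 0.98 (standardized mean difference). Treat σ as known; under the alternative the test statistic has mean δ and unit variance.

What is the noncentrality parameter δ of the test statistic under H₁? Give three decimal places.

δ = d / √(1/n₁ + 1/n₂) = 0.98 / √(1/85 + 1/48) = 5.4279

δ ≈ 5.428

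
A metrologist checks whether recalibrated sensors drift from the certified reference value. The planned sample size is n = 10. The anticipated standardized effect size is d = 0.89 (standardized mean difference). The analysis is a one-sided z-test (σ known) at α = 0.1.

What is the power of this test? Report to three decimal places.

Power ≈ 0.937

Noncentrality parameter: λ = d·√n = 0.89 × √10 = 2.8144
Critical value for a one-sided test at α = 0.1: z_α = 1.282.
Power = P(Z > 1.282 − λ) = Φ(1.533) = 0.9373.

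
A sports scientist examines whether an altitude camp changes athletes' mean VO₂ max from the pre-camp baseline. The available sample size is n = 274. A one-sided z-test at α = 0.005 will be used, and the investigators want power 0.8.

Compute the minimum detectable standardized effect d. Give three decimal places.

d ≈ 0.206

Required noncentrality: δ = z_{0.005} + z_{0.20} = 2.576 + 0.842 = 3.417.
δ = d·√n ⇒ d = δ/√n = 3.417/√274 = 0.2065.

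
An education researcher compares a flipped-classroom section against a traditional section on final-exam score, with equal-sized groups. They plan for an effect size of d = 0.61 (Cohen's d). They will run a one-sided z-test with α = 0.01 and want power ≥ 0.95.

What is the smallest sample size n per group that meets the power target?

Set Φ(δ − 2.326) = 0.95; then δ − 2.326 = Φ⁻¹(0.95) = 1.645, giving δ = 3.971.
δ = d·√(n/2) ⇒ n = 2(δ/d)² = 2 × (3.971 / 0.61)² = 84.76.
Round up to the next whole unit.

n = 85 per group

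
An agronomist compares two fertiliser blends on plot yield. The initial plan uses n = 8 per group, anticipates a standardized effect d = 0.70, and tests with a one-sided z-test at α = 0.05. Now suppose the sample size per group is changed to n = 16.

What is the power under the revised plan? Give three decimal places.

With n = 16 per group: δ = d·√(n/2) = 0.70 × √(16/2) = 1.9799. Critical value z_{0.05} = 1.645.
Revised power = Φ(δ − 1.645) = Φ(0.335) = 0.6312.

Power ≈ 0.631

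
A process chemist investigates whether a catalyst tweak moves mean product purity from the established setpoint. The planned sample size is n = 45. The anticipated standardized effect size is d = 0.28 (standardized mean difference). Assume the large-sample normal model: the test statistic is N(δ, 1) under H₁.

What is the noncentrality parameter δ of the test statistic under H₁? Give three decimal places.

δ ≈ 1.878

The noncentrality parameter scales effect size by the design's sample-size factor: δ = d·√n = 0.28 × √45 = 1.8783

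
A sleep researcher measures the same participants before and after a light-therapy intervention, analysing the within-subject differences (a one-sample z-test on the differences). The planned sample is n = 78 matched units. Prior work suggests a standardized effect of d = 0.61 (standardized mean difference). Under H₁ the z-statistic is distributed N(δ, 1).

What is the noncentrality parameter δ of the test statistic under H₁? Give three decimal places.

The noncentrality parameter scales effect size by the design's sample-size factor: δ = d·√n = 0.61 × √78 = 5.3874

δ ≈ 5.387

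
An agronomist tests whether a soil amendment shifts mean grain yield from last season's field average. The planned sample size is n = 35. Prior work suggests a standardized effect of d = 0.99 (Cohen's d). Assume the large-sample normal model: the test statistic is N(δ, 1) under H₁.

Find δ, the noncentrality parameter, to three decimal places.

δ ≈ 5.857

The noncentrality parameter scales effect size by the design's sample-size factor: δ = d·√n = 0.99 × √35 = 5.8569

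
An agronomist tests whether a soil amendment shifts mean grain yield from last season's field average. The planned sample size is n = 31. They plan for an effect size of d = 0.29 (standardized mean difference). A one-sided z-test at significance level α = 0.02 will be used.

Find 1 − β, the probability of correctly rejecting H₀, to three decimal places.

Noncentrality parameter: δ = d·√n = 0.29 × √31 = 1.6147
One-sided α = 0.02 → critical value z_{0.02} = 2.054.
Power = P(Z > 2.054 − δ) = Φ(-0.439) = 0.3303.

Power ≈ 0.330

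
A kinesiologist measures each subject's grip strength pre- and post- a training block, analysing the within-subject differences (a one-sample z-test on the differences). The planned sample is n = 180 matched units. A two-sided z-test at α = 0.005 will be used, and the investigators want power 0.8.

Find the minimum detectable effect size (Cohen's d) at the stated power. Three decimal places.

d ≈ 0.272

Need Φ(δ − 2.807) = 0.8, so δ = 2.807 + 0.842 = 3.649.
(The second rejection-region term Φ(−δ − z_{α/2}) is negligible and dropped.)
δ = d·√n ⇒ d = δ/√n = 3.649/√180 = 0.2720.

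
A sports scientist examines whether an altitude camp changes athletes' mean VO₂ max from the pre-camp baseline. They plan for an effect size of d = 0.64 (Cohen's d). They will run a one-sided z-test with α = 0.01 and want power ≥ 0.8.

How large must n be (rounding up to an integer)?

For power 0.8 need Φ(δ − z_{0.01}) = 0.8, so δ = z_{0.01} + z_{0.20} = 2.326 + 0.842 = 3.168.
δ = d·√n ⇒ n = (δ/d)² = (3.168 / 0.64)² = 24.50.
Rounding up, n = 25.

n = 25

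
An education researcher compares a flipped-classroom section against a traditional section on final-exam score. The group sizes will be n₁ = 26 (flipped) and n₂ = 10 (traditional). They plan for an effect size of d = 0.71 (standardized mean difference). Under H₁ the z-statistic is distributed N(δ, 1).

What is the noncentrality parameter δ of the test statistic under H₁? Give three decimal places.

The noncentrality parameter scales effect size by the design's sample-size factor: δ = d / √(1/n₁ + 1/n₂) = 0.71 / √(1/26 + 1/10) = 1.9081

δ ≈ 1.908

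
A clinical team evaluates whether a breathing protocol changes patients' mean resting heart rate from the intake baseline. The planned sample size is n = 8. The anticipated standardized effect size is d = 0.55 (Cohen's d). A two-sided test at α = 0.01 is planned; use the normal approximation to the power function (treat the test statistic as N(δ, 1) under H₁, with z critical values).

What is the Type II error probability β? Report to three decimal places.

β ≈ 0.846

Noncentrality parameter: δ = d·√n = 0.55 × √8 = 1.5556
Critical value for a two-sided test at α = 0.01: z_{α/2} = 2.576.
Power = Φ(δ − 2.576) + Φ(−δ − 2.576) = Φ(-1.020) + Φ(-4.131) = 0.1538 + 0.0000 = 0.1538.
Type II error: β = 1 − power = 1 − 0.1538 = 0.8462.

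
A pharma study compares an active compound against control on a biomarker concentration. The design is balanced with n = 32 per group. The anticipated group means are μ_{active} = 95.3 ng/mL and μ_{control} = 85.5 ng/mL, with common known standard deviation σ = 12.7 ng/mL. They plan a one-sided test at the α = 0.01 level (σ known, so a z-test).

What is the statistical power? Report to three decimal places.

Standardized effect: d = |μ_{active} − μ_{control}| / σ = |95.3 − 85.5| / 12.7 = 0.7717
Noncentrality parameter: δ = d·√(n/2) = 0.7717 × √(32/2) = 3.0866
One-sided α = 0.01 → critical value z_{0.01} = 2.326.
Power = Φ(δ − 2.326) = Φ(0.760) = 0.7765.

Power ≈ 0.776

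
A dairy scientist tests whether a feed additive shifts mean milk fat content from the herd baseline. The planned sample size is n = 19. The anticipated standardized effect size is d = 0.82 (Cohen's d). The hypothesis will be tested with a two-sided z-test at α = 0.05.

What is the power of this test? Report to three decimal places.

Noncentrality parameter: δ = d·√n = 0.82 × √19 = 3.5743
Critical value for a two-sided test at α = 0.05: z_{α/2} = 1.960.
Power = Φ(δ − 1.960) + Φ(−δ − 1.960) = Φ(1.614) + Φ(-5.534) = 0.9468 + 0.0000 = 0.9468.

Power ≈ 0.947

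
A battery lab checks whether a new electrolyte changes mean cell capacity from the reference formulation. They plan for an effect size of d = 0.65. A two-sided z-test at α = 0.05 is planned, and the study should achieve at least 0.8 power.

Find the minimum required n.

n = 19

Set Φ(δ − 1.960) = 0.8; then δ − 1.960 = Φ⁻¹(0.8) = 0.842, giving δ = 2.802.
(Ignoring the negligible lower-tail rejection probability gives the usual closed-form inversion.)
δ = d·√n ⇒ n = (δ/d)² = (2.802 / 0.65)² = 18.58.
Round up to the next whole unit.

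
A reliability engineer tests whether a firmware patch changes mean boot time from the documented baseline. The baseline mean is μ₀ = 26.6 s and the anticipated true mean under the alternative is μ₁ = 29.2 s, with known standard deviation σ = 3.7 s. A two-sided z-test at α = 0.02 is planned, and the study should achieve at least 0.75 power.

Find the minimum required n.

n = 19

Standardized effect: d = |μ₁ − μ₀| / σ = |29.2 − 26.6| / 3.7 = 0.7027
For power 0.75 need Φ(δ − z_{0.01}) = 0.75, so δ = z_{0.01} + z_{0.25} = 2.326 + 0.674 = 3.001.
(The Φ(−δ − z_{α/2}) term is vanishingly small for δ > 0 and is dropped in the standard sample-size formula.)
δ = d·√n ⇒ n = (δ/d)² = (3.001 / 0.7027)² = 18.24.
Round up to the next whole unit.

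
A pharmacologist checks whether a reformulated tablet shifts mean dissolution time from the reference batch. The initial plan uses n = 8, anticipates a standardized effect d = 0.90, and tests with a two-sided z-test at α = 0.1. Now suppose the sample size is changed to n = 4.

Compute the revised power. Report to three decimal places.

Power ≈ 0.562

With n = 4: δ = d·√n = 0.90 × √4 = 1.8000. Critical value z_{0.05} = 1.645.
Revised power = Φ(δ − 1.645) + Φ(−δ − 1.645) = Φ(0.155) + Φ(-3.445) = 0.5616 + 0.0003 = 0.5619.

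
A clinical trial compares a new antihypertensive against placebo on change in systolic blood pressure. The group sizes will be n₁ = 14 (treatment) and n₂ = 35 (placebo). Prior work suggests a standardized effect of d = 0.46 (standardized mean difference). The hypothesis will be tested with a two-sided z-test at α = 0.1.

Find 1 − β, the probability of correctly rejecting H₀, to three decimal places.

Power ≈ 0.426

Noncentrality parameter: δ = d / √(1/n₁ + 1/n₂) = 0.46 / √(1/14 + 1/35) = 1.4546
Two-sided α = 0.1 → critical value z_{0.05} = 1.645.
Power = Φ(δ − 1.645) + Φ(−δ − 1.645) = Φ(-0.190) + Φ(-3.100) = 0.4246 + 0.0010 = 0.4255.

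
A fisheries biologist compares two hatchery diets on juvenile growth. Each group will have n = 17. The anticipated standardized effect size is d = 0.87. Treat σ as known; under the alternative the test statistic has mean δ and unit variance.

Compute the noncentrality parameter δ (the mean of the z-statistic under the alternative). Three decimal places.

δ ≈ 2.536

δ = d·√(n/2) = 0.87 × √(17/2) = 2.5365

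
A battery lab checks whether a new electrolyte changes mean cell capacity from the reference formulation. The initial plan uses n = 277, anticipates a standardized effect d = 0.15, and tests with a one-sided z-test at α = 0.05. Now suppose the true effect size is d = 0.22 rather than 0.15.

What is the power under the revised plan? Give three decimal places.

Power ≈ 0.978

With d = 0.22: δ = d·√n = 0.22 × √277 = 3.6615. Critical value z_{0.05} = 1.645.
Revised power = Φ(δ − 1.645) = Φ(2.017) = 0.9781.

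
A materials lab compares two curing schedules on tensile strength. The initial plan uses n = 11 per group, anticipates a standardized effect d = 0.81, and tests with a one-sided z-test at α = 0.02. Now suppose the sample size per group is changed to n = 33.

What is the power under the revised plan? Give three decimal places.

With n = 33 per group: δ = d·√(n/2) = 0.81 × √(33/2) = 3.2902. Critical value z_{0.02} = 2.054.
Revised power = Φ(δ − 2.054) = Φ(1.236) = 0.8919.

Power ≈ 0.892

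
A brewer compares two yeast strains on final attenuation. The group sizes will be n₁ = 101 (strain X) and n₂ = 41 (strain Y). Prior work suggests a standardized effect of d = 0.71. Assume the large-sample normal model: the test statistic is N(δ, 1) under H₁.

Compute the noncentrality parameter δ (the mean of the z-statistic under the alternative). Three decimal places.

δ = d / √(1/n₁ + 1/n₂) = 0.71 / √(1/101 + 1/41) = 3.8341

δ ≈ 3.834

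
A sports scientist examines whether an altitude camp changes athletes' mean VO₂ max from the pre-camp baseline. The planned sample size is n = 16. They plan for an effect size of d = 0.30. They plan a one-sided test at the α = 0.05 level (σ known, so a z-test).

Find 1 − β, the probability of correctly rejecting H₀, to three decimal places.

Noncentrality parameter: λ = d·√n = 0.30 × √16 = 1.2000
One-sided α = 0.05 → critical value z_{0.05} = 1.645.
Power = P(Z > 1.645 − λ) = Φ(-0.445) = 0.3282.

Power ≈ 0.328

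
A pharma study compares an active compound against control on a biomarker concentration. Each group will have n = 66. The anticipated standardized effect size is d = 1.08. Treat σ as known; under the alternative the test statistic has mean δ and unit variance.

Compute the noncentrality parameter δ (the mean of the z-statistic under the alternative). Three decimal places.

The noncentrality parameter scales effect size by the design's sample-size factor: δ = d·√(n/2) = 1.08 × √(66/2) = 6.2041

δ ≈ 6.204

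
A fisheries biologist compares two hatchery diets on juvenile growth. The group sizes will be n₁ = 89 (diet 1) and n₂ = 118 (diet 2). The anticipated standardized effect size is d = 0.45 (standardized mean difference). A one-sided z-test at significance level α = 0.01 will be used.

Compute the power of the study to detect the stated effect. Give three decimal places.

Power ≈ 0.810

Noncentrality parameter: λ = d / √(1/n₁ + 1/n₂) = 0.45 / √(1/89 + 1/118) = 3.2053
Critical value for a one-sided test at α = 0.01: z_α = 2.326.
Power = P(Z > 2.326 − λ) = Φ(0.879) = 0.8103.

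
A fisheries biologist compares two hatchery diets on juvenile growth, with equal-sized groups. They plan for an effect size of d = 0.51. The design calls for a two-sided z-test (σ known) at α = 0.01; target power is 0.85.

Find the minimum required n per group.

n = 101 per group

For power 0.85 need Φ(δ − z_{0.005}) = 0.85, so δ = z_{0.005} + z_{0.15} = 2.576 + 1.036 = 3.612.
(The Φ(−δ − z_{α/2}) term is vanishingly small for δ > 0 and is dropped in the standard sample-size formula.)
δ = d·√(n/2) ⇒ n = 2(δ/d)² = 2 × (3.612 / 0.51)² = 100.33.
Rounding up, n = 101 per group.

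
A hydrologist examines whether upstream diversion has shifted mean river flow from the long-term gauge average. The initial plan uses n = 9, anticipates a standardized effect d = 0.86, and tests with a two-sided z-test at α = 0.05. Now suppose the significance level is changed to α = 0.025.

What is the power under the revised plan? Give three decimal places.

δ = d·√n = 0.86 × √9 = 2.5800 (unchanged). New critical value: z_{0.0125} = 2.241.
Revised power = Φ(δ − 2.241) + Φ(−δ − 2.241) = Φ(0.339) + Φ(-4.821) = 0.6325 + 0.0000 = 0.6325.

Power ≈ 0.633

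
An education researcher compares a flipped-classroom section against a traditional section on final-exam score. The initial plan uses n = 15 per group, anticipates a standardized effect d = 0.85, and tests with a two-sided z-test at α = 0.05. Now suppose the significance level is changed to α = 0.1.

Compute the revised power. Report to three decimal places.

δ = d·√(n/2) = 0.85 × √(15/2) = 2.3278 (unchanged). New critical value: z_{0.05} = 1.645.
Revised power = Φ(δ − 1.645) + Φ(−δ − 1.645) = Φ(0.683) + Φ(-3.973) = 0.7527 + 0.0000 = 0.7527.

Power ≈ 0.753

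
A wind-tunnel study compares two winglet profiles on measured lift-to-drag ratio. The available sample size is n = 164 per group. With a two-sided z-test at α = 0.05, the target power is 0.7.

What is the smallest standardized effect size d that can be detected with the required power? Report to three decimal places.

d ≈ 0.274

Required noncentrality: δ = z_{0.025} + z_{0.30} = 1.960 + 0.524 = 2.484.
(The second rejection-region term Φ(−δ − z_{α/2}) is negligible and dropped.)
δ = d·√(n/2) ⇒ d = δ/√(n/2) = 2.484/√(164/2) = 0.2744.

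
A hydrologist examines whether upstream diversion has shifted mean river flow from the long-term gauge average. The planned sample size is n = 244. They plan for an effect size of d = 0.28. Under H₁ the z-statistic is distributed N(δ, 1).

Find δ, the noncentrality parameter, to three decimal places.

The noncentrality parameter scales effect size by the design's sample-size factor: δ = d·√n = 0.28 × √244 = 4.3737

δ ≈ 4.374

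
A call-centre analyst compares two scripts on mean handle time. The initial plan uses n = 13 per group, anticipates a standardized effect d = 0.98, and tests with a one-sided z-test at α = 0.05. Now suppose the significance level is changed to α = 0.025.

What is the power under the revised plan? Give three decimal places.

δ = d·√(n/2) = 0.98 × √(13/2) = 2.4985 (unchanged). New critical value: z_{0.025} = 1.960.
Revised power = P(Z > 1.960 − δ) = Φ(0.539) = 0.7049.

Power ≈ 0.705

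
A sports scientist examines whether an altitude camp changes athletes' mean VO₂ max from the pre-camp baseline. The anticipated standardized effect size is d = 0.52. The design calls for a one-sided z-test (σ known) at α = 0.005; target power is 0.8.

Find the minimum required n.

For power 0.8 need Φ(δ − z_{0.005}) = 0.8, so δ = z_{0.005} + z_{0.20} = 2.576 + 0.842 = 3.417.
δ = d·√n ⇒ n = (δ/d)² = (3.417 / 0.52)² = 43.19.
Round up to the next whole unit.

n = 44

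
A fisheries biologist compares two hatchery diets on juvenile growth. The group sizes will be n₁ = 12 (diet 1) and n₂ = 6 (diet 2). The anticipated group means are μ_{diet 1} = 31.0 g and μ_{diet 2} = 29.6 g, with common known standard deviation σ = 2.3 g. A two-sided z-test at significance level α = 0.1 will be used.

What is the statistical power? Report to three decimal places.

Power ≈ 0.337

Standardized effect: d = |μ_{diet 1} − μ_{diet 2}| / σ = |31.0 − 29.6| / 2.3 = 0.6087
Noncentrality parameter: δ = d / √(1/n₁ + 1/n₂) = 0.6087 / √(1/12 + 1/6) = 1.2174
Two-sided α = 0.1 → critical value z_{0.05} = 1.645.
Power = Φ(δ − 1.645) + Φ(−δ − 1.645) = Φ(-0.427) + Φ(-2.862) = 0.3345 + 0.0021 = 0.3366.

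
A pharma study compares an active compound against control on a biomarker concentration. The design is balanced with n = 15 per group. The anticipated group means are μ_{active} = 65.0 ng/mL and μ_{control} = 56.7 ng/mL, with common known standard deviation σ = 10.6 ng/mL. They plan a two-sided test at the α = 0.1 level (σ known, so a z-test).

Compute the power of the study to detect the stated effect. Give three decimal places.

Power ≈ 0.691

Standardized effect: d = |μ_{active} − μ_{control}| / σ = |65.0 − 56.7| / 10.6 = 0.7830
Noncentrality parameter: δ = d·√(n/2) = 0.7830 × √(15/2) = 2.1444
Two-sided α = 0.1 → critical value z_{0.05} = 1.645.
Power = Φ(δ − 1.645) + Φ(−δ − 1.645) = Φ(0.500) + Φ(-3.789) = 0.6913 + 0.0001 = 0.6914.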